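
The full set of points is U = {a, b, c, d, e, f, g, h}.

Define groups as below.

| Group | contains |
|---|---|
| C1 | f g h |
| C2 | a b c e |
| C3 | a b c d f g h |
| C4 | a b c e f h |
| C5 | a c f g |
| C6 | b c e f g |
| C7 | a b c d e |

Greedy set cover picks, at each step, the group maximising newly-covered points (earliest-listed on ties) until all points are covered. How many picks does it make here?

2

Greedy: pick C3 (covers 7 new) → pick C2 (covers 1 new). Total picks: 2.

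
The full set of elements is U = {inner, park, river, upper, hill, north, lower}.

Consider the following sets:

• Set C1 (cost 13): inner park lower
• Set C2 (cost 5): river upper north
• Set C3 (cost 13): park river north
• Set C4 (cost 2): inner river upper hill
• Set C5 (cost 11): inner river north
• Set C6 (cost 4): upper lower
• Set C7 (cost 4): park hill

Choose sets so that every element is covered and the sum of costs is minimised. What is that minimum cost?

C2, C4, C6, C7 together cover every element (C2 ∪ C4 ∪ C6 ∪ C7 = {inner, park, river, upper, hill, north, lower}); total cost 5 + 2 + 4 + 4 = 15.
No covering selection has total cost below 15.

15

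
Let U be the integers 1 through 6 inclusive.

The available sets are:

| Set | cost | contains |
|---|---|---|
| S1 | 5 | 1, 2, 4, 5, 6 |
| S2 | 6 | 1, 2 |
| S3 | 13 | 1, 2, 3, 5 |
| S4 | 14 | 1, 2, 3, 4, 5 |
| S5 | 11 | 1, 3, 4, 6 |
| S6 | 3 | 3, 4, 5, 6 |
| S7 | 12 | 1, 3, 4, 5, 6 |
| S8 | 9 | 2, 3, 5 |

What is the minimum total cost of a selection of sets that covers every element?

S1, S6 together cover every element (S1 ∪ S6 = {1, 2, 3, 4, 5, 6}); total cost 5 + 3 = 8.
No covering selection has total cost below 8.

8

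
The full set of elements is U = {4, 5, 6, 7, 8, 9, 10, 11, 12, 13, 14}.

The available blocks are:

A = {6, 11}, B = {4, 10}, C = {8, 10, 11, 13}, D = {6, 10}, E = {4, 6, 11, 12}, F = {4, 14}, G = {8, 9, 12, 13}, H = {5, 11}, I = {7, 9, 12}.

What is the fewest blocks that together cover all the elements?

Take {D, F, G, H, I}. Their union is {4, 5, 6, 7, 8, 9, 10, 11, 12, 13, 14}, which is all 11 elements.
No 4 of the 9 blocks cover everything (all 126 combinations miss at least one element), so 5 is optimal.

5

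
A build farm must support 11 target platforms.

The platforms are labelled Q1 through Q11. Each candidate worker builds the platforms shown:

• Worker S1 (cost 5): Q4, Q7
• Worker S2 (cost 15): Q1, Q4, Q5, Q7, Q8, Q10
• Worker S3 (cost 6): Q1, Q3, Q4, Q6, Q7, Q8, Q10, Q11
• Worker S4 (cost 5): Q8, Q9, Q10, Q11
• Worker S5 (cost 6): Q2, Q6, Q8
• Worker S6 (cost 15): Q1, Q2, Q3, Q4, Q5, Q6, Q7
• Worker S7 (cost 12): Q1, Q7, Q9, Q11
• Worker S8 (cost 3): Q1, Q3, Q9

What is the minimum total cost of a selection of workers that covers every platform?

20

S4, S6 together cover every platform (S4 ∪ S6 = {Q1, Q2, Q3, Q4, Q5, Q6, Q7, Q8, Q9, Q10, Q11}); total cost 5 + 15 = 20.
The greedy pick S3, S8, S5, S2 costs 30; no covering selection beats 20.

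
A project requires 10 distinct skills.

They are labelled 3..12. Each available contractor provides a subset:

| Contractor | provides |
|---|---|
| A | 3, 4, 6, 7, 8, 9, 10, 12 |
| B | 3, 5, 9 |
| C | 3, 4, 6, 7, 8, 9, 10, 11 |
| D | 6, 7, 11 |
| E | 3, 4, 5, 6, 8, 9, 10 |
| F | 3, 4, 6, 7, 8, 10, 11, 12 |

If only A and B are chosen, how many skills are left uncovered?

1

Union of A, B = {3, 4, 5, 6, 7, 8, 9, 10, 12}.
Not covered: 11 — 1 skill.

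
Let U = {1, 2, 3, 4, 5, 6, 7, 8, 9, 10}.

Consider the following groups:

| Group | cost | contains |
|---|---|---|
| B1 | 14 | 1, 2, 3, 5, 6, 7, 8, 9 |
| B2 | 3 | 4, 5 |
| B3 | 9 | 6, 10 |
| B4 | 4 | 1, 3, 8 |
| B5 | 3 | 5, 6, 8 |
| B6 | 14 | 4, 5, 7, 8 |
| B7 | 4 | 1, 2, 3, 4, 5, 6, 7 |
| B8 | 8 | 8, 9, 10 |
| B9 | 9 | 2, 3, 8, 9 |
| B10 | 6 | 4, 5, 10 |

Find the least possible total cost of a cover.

B7, B8 together cover every element (B7 ∪ B8 = {1, 2, 3, 4, 5, 6, 7, 8, 9, 10}); total cost 4 + 8 = 12.
No covering selection has total cost below 12.

12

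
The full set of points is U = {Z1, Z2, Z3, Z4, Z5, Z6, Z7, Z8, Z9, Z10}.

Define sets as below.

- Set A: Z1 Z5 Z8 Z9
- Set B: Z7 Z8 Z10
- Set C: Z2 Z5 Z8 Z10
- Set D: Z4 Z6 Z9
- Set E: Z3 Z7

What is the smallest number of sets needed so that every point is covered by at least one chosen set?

4

A and C and D and E together: A ∪ C ∪ D ∪ E = {Z1, Z2, Z3, Z4, Z5, Z6, Z7, Z8, Z9, Z10} — every point is covered.
Only A contains Z1, so A is forced; the remaining 6 points need at least 3 more sets (each remaining set adds at most 2) — so at least 4 sets are needed, and 4 is optimal.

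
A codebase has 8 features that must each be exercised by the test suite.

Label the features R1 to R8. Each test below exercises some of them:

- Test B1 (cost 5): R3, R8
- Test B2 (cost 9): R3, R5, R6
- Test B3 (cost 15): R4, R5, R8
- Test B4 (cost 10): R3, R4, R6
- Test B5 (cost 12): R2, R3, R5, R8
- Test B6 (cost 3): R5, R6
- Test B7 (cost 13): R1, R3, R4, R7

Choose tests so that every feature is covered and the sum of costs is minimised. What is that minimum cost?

28

B5, B6, B7 together cover every feature (B5 ∪ B6 ∪ B7 = {R1, R2, R3, R4, R5, R6, R7, R8}); total cost 12 + 3 + 13 = 28.
The greedy pick B6, B1, B7, B5 costs 33; no covering selection beats 28.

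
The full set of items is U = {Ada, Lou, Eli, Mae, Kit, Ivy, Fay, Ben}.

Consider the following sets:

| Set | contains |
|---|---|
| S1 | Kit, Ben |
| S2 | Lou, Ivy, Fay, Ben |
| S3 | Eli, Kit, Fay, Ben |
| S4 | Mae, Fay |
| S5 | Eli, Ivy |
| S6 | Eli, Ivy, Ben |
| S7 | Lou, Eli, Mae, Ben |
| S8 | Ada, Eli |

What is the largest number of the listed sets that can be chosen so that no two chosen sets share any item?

3

S1, S4, S5 are pairwise disjoint (S1={Kit,Ben}; S4={Mae,Fay}; S5={Eli,Ivy}).
Every remaining set overlaps one of these, and no 4 of the listed sets are pairwise disjoint, so 3 is the maximum.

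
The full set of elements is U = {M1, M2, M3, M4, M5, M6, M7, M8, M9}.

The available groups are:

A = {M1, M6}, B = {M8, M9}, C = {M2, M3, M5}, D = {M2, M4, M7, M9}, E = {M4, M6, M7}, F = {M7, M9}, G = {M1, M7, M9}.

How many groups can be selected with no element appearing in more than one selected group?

A, B, C are pairwise disjoint (A={M1,M6}; B={M8,M9}; C={M2,M3,M5}).
Every remaining group overlaps one of these, and no 4 of the listed groups are pairwise disjoint, so 3 is the maximum.

3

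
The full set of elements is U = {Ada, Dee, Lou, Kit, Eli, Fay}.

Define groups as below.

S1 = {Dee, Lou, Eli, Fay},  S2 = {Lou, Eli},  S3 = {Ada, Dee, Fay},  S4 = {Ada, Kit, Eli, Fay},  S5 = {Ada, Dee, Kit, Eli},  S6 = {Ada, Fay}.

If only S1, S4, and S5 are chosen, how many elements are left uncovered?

0

Union of S1, S4, S5 = {Ada, Dee, Lou, Kit, Eli, Fay} — that's every element, so 0 are uncovered.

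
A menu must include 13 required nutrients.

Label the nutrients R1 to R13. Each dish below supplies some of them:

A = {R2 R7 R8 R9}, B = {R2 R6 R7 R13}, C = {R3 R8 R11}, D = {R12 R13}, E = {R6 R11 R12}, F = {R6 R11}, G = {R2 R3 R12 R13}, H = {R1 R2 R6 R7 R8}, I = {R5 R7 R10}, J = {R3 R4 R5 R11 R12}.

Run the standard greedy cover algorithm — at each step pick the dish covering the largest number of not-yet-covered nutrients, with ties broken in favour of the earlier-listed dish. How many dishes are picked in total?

Greedy: pick H (covers 5 new) → pick J (covers 5 new) → pick A (covers 1 new) → pick B (covers 1 new) → pick I (covers 1 new). Total picks: 5.

5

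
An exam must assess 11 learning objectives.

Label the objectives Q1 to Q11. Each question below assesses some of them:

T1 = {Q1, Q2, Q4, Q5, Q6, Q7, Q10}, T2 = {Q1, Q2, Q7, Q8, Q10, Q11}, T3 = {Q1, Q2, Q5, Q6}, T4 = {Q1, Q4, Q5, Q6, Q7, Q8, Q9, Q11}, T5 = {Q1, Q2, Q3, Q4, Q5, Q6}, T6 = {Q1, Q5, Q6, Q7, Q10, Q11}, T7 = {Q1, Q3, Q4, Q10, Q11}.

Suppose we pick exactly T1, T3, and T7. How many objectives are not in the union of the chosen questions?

Union of T1, T3, T7 = {Q1, Q2, Q3, Q4, Q5, Q6, Q7, Q10, Q11}.
Not covered: Q8, Q9 — 2 objectives.

2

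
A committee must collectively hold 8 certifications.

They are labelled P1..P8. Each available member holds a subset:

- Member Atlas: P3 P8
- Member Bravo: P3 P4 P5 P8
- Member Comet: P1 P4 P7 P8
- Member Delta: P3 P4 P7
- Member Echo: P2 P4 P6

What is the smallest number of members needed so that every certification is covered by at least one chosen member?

3

Take {Bravo, Comet, Echo}. Their union is {P1, P2, P3, P4, P5, P6, P7, P8}, which is all 8 certifications.
Only Comet contains P1, so Comet is forced; the remaining 4 certifications need at least 2 more members (each remaining member adds at most 2) — so at least 3 members are needed, and 3 is optimal.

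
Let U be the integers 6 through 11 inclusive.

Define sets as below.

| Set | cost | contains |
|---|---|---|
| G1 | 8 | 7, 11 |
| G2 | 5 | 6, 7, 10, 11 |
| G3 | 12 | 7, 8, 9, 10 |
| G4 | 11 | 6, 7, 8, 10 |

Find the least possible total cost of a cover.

17

G2, G3 together cover every element (G2 ∪ G3 = {6, 7, 8, 9, 10, 11}); total cost 5 + 12 = 17.
No covering selection has total cost below 17.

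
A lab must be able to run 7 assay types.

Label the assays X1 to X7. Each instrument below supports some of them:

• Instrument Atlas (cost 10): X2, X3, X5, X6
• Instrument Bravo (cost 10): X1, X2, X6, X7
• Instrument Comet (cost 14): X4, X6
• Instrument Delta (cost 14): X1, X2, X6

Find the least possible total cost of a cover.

Atlas, Bravo, Comet together cover every assay (Atlas ∪ Bravo ∪ Comet = {X1, X2, X3, X4, X5, X6, X7}); total cost 10 + 10 + 14 = 34.
No covering selection has total cost below 34.

34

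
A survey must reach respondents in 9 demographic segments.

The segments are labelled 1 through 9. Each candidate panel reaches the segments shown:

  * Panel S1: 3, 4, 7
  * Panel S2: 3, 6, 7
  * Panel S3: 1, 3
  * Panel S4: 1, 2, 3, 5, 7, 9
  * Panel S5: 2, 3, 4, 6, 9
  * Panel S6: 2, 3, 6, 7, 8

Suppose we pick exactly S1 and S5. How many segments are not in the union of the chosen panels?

3

Union of S1, S5 = {2, 3, 4, 6, 7, 9}.
Not covered: 1, 5, 8 — 3 segments.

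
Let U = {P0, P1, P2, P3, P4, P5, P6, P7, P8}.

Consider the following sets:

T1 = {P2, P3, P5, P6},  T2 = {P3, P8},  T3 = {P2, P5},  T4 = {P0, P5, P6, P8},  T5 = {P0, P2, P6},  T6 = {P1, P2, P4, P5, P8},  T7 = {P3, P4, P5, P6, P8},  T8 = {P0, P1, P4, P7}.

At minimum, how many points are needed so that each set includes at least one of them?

H = {P1, P2, P8} meets every set (each contains at least one member of H), and |H| = 3.
The sets T2, T3, T8 are pairwise disjoint, so any hitting set needs a separate point for each — at least 3. Hence 3 is optimal.

3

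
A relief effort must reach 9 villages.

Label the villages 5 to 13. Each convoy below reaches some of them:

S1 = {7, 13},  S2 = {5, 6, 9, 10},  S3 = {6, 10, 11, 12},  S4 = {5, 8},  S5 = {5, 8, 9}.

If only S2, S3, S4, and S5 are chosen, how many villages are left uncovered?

Union of S2, S3, S4, S5 = {5, 6, 8, 9, 10, 11, 12}.
Not covered: 7, 13 — 2 villages.

2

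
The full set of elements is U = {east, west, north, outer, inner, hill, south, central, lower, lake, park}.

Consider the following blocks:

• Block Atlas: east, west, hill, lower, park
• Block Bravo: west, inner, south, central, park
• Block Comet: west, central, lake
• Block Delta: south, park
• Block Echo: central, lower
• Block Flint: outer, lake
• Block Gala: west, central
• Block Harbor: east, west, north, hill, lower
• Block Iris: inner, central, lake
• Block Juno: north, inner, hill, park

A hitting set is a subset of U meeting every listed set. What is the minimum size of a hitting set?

Take H = {west, outer, central, park}. Each listed block contains at least one of these, so H is a hitting set of size 4.
No choice of 3 elements meets every block, so 4 is the minimum.

4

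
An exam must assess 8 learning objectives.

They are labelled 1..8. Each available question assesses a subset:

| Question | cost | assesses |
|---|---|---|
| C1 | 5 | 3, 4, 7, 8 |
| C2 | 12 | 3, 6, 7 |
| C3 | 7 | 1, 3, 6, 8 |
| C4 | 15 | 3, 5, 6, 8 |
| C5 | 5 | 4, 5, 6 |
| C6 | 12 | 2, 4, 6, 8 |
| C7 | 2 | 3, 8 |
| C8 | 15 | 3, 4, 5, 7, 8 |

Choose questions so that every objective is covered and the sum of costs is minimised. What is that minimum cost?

C1, C3, C5, C6 together cover every objective (C1 ∪ C3 ∪ C5 ∪ C6 = {1, 2, 3, 4, 5, 6, 7, 8}); total cost 5 + 7 + 5 + 12 = 29.
The greedy pick C7, C5, C1, C3, C6 costs 31; no covering selection beats 29.

29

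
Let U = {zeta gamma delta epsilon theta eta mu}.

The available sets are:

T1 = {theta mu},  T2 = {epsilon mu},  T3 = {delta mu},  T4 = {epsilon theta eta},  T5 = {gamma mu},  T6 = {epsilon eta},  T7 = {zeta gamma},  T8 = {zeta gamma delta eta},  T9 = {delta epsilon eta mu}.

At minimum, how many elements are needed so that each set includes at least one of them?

3

H = {gamma, eta, mu} meets every set (each contains at least one member of H), and |H| = 3.
The sets T3, T6, T7 are pairwise disjoint, so any hitting set needs a separate element for each — at least 3. Hence 3 is optimal.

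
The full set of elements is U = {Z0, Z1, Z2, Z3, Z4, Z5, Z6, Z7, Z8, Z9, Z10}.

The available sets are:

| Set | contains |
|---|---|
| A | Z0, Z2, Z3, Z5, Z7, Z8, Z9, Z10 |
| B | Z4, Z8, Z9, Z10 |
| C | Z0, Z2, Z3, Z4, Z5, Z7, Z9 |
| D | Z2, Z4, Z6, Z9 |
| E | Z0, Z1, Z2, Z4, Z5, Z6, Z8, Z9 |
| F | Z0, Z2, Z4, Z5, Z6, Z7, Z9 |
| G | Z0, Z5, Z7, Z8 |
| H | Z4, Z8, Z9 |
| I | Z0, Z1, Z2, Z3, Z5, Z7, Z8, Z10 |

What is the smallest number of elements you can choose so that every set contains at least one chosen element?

The 2 elements {Z8, Z9} hit every set.
The sets D, G are pairwise disjoint, so any hitting set needs a separate element for each — at least 2. Hence 2 is optimal.

2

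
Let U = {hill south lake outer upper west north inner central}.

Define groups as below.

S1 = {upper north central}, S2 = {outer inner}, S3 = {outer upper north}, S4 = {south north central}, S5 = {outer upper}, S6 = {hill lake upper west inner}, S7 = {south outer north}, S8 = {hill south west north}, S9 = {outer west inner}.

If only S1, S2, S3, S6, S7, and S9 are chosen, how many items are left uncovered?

0

Union of S1, S2, S3, S6, S7, S9 = {hill, south, lake, outer, upper, west, north, inner, central} — that's every item, so 0 are uncovered.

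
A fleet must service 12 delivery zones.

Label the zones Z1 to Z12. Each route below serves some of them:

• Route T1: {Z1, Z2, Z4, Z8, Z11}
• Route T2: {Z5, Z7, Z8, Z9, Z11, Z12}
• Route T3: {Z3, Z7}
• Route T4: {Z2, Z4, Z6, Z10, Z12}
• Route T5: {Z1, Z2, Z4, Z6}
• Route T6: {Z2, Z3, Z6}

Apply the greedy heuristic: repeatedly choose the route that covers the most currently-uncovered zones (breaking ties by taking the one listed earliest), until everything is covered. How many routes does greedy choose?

Greedy: pick T2 (covers 6 new) → pick T4 (covers 4 new) → pick T1 (covers 1 new) → pick T3 (covers 1 new). Total picks: 4.

4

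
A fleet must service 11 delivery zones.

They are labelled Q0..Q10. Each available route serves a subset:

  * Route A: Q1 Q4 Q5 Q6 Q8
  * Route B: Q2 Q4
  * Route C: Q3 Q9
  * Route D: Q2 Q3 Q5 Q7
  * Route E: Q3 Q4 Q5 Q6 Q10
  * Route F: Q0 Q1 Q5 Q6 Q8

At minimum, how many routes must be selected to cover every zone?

4

C and D and E and F together: C ∪ D ∪ E ∪ F = {Q0, Q1, Q2, Q3, Q4, Q5, Q6, Q7, Q8, Q9, Q10} — every zone is covered.
No 3 of the 6 routes cover everything (all 20 combinations miss at least one zone), so 4 is optimal.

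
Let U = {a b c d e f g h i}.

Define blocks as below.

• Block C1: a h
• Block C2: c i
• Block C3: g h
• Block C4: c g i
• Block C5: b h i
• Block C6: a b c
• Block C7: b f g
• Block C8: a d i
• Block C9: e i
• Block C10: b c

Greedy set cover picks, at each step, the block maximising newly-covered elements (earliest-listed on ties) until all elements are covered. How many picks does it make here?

5

Greedy: pick C4 (covers 3 new) → pick C1 (covers 2 new) → pick C7 (covers 2 new) → pick C8 (covers 1 new) → pick C9 (covers 1 new). Total picks: 5.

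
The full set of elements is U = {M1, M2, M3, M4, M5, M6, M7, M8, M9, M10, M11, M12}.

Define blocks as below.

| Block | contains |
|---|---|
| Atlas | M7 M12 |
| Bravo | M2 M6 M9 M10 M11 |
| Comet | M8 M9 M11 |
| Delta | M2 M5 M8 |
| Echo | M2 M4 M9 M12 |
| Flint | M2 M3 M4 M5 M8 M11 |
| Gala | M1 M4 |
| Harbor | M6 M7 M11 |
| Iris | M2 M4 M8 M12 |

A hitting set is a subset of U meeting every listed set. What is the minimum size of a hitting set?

H = {M2, M4, M11, M12} meets every block (each contains at least one member of H), and |H| = 4.
No choice of 3 elements meets every block, so 4 is the minimum.

4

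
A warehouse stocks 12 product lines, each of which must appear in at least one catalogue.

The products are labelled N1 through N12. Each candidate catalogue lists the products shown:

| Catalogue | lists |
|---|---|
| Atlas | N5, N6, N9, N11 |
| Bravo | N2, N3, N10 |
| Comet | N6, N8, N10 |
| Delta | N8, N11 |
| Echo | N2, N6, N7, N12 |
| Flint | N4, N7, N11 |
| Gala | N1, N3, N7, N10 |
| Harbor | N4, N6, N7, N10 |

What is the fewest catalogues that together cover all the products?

5

Take {Atlas, Delta, Echo, Flint, Gala}. Their union is {N1, N2, N3, N4, N5, N6, N7, N8, N9, N10, N11, N12}, which is all 12 products.
No 4 of the 8 catalogues cover everything (all 70 combinations miss at least one product), so 5 is optimal.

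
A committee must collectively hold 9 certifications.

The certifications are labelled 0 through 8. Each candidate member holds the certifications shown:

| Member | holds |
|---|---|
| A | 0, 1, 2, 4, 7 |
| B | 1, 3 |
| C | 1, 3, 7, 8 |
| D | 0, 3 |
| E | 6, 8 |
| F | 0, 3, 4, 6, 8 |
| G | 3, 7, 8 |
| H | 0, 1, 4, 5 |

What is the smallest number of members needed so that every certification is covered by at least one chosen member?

3

Take {A, F, H}. Their union is {0, 1, 2, 3, 4, 5, 6, 7, 8}, which is all 9 certifications.
Only A contains 2, so A is forced; the remaining 4 certifications need at least 2 more members (each remaining member adds at most 3) — so at least 3 members are needed, and 3 is optimal.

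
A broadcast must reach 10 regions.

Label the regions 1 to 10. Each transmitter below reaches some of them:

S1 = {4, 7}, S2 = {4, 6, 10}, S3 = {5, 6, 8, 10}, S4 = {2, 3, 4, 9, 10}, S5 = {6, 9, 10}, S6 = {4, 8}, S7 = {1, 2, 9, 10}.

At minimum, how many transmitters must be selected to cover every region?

4

Take {S1, S3, S4, S7}. Their union is {1, 2, 3, 4, 5, 6, 7, 8, 9, 10}, which is all 10 regions.
No 3 of the 7 transmitters cover everything (all 35 combinations miss at least one region), so 4 is optimal.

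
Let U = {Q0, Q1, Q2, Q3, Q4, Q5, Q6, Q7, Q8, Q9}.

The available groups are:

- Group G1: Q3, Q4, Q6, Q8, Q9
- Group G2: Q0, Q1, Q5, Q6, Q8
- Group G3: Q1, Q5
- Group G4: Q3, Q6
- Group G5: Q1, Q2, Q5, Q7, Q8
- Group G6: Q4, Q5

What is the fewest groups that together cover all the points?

Take {G1, G2, G5}. Their union is {Q0, Q1, Q2, Q3, Q4, Q5, Q6, Q7, Q8, Q9}, which is all 10 points.
Only G2 contains Q0, so G2 is forced; the remaining 5 points need at least 2 more groups (each remaining group adds at most 3) — so at least 3 groups are needed, and 3 is optimal.

3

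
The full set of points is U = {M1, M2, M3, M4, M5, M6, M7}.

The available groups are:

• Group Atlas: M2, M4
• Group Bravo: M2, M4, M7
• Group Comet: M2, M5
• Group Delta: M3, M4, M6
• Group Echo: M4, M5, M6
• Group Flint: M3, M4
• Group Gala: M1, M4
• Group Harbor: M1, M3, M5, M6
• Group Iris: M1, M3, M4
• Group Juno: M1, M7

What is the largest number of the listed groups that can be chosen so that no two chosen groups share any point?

Comet, Delta, Juno are pairwise disjoint (Comet={M2,M5}; Delta={M3,M4,M6}; Juno={M1,M7}).
Every remaining group overlaps one of these, and no 4 of the listed groups are pairwise disjoint, so 3 is the maximum.

3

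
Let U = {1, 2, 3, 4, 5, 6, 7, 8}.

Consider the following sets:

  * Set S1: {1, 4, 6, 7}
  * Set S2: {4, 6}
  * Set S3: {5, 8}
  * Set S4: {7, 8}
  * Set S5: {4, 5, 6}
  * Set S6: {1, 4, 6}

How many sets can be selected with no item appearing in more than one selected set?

S2, S4 are pairwise disjoint (S2={4,6}; S4={7,8}).
Every remaining set overlaps one of these, and no 3 of the listed sets are pairwise disjoint, so 2 is the maximum.

2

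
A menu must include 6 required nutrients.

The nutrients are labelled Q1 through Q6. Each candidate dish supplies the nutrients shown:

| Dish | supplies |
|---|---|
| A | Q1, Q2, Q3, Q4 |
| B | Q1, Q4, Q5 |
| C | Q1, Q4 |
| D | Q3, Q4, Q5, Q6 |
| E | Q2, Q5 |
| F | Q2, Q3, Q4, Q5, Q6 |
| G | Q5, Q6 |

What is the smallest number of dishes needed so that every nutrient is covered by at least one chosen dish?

Take {B, F}. Their union is {Q1, Q2, Q3, Q4, Q5, Q6}, which is all 6 nutrients.
No single dish has all 6 nutrients (the largest, F, has 5), so 2 is optimal.

2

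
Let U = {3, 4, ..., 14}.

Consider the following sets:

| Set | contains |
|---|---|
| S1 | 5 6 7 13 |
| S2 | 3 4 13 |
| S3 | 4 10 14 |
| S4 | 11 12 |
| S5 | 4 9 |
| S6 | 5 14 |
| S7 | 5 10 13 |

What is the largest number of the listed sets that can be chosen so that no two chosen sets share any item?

3

S2, S4, S6 are pairwise disjoint (S2={3,4,13}; S4={11,12}; S6={5,14}).
Every remaining set overlaps one of these, and no 4 of the listed sets are pairwise disjoint, so 3 is the maximum.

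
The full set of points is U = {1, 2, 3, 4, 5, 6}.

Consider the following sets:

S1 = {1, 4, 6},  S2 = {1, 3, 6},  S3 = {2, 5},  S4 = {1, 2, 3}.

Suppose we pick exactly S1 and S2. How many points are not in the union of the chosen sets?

Union of S1, S2 = {1, 3, 4, 6}.
Not covered: 2, 5 — 2 points.

2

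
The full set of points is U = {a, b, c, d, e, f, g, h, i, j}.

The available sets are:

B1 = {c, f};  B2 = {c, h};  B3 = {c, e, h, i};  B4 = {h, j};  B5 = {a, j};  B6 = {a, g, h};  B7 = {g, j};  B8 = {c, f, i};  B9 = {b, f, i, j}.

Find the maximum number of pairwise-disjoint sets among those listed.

B4, B8 are pairwise disjoint (B4={h,j}; B8={c,f,i}).
Every remaining set overlaps one of these, and no 3 of the listed sets are pairwise disjoint, so 2 is the maximum.

2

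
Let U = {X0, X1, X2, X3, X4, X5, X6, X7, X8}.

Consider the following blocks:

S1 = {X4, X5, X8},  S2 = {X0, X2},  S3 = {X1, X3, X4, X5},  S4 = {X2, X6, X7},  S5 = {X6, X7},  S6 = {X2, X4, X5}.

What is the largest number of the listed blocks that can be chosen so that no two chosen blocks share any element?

3

S1, S2, S5 are pairwise disjoint (S1={X4,X5,X8}; S2={X0,X2}; S5={X6,X7}).
Every remaining block overlaps one of these, and no 4 of the listed blocks are pairwise disjoint, so 3 is the maximum.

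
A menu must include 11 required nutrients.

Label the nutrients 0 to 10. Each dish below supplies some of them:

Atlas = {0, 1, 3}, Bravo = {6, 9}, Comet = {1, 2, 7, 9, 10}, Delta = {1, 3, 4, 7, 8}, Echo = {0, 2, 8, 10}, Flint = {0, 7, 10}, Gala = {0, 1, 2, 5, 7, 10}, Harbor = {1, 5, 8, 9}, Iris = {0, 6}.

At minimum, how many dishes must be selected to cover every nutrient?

3

Take {Bravo, Delta, Gala}. Their union is {0, 1, 2, 3, 4, 5, 6, 7, 8, 9, 10}, which is all 11 nutrients.
Only Delta contains 4, so Delta is forced; the remaining 6 nutrients need at least 2 more dishes (each remaining dish adds at most 4) — so at least 3 dishes are needed, and 3 is optimal.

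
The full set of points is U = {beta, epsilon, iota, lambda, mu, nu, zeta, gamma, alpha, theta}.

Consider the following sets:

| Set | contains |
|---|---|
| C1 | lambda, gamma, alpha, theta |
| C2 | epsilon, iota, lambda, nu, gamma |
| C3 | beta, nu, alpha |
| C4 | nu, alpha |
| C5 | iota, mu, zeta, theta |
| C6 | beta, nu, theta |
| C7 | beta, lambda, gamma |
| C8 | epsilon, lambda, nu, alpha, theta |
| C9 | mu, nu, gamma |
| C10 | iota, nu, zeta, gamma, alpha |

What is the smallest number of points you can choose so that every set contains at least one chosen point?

3

The 3 points {mu, nu, gamma} hit every set.
The sets C4, C5, C7 are pairwise disjoint, so any hitting set needs a separate point for each — at least 3. Hence 3 is optimal.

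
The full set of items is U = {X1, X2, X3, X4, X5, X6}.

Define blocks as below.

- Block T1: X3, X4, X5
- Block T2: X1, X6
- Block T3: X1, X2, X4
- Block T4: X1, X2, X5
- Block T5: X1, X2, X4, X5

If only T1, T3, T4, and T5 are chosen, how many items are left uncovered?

1

Union of T1, T3, T4, T5 = {X1, X2, X3, X4, X5}.
Not covered: X6 — 1 item.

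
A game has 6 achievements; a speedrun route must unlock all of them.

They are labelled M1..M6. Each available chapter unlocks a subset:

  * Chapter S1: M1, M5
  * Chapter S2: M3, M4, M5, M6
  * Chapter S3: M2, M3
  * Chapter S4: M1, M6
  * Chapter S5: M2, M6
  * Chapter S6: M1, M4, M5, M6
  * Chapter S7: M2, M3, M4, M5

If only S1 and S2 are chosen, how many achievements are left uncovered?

1

Union of S1, S2 = {M1, M3, M4, M5, M6}.
Not covered: M2 — 1 achievement.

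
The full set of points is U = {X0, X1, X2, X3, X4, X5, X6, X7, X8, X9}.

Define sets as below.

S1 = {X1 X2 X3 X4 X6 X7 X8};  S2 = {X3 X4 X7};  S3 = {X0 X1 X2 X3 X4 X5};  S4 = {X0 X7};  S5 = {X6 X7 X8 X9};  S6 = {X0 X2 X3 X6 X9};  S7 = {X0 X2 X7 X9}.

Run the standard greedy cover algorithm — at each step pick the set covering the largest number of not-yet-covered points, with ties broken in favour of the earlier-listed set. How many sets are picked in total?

3

Greedy: pick S1 (covers 7 new) → pick S3 (covers 2 new) → pick S5 (covers 1 new). Total picks: 3.
(The true minimum cover uses only 2 sets, so greedy is not optimal here.)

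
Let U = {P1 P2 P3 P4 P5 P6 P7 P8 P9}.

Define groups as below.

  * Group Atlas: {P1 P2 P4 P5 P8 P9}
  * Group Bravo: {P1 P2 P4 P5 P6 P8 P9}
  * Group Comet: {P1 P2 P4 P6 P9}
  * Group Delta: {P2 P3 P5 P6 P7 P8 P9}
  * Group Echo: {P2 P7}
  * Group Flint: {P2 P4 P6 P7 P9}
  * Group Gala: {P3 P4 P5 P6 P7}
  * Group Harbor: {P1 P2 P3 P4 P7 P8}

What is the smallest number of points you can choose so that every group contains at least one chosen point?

Take H = {P2, P3}. Each listed group contains at least one of these, so H is a hitting set of size 2.
No single point lies in every group, so at least 2 are needed and 2 is optimal.

2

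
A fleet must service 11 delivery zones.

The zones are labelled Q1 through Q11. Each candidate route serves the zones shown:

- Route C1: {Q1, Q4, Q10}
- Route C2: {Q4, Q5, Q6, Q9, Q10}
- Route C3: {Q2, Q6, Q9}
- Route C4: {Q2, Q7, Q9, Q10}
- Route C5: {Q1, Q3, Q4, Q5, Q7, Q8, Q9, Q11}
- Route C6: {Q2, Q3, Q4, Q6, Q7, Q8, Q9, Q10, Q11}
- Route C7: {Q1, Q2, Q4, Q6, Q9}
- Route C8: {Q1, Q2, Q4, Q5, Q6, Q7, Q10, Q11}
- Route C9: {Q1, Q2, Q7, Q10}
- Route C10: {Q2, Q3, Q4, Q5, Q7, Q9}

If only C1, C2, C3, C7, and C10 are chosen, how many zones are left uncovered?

Union of C1, C2, C3, C7, C10 = {Q1, Q2, Q3, Q4, Q5, Q6, Q7, Q9, Q10}.
Not covered: Q8, Q11 — 2 zones.

2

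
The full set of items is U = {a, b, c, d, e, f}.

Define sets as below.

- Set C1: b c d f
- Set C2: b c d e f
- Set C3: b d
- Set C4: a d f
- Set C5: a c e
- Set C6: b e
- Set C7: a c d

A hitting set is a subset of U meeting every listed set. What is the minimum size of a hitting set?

Take H = {d, e}. Each listed set contains at least one of these, so H is a hitting set of size 2.
The sets C4, C6 are pairwise disjoint, so any hitting set needs a separate item for each — at least 2. Hence 2 is optimal.

2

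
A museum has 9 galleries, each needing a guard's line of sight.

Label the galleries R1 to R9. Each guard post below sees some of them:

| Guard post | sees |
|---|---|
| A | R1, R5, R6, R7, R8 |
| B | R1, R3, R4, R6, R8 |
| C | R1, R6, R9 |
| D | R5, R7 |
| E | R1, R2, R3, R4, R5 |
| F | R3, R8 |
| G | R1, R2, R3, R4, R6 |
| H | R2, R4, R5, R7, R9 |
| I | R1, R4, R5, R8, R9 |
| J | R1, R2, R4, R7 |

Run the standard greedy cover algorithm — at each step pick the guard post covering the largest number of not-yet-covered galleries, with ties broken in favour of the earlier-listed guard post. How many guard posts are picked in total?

3

Greedy: pick A (covers 5 new) → pick E (covers 3 new) → pick C (covers 1 new). Total picks: 3.
(The true minimum cover uses only 2 guard posts, so greedy is not optimal here.)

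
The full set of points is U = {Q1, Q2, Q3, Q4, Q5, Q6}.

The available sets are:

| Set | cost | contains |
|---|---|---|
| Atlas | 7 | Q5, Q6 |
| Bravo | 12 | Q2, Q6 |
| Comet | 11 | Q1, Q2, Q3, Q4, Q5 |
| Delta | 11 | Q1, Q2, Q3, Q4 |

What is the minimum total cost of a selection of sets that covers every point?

18

Atlas, Delta together cover every point (Atlas ∪ Delta = {Q1, Q2, Q3, Q4, Q5, Q6}); total cost 7 + 11 = 18.
No covering selection has total cost below 18.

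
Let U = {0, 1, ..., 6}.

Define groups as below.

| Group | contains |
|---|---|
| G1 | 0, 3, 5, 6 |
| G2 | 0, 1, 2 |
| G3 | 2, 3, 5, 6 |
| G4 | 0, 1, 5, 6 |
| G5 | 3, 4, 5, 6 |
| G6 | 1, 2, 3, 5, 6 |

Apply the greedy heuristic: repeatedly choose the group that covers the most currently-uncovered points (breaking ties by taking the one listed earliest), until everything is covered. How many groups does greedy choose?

Greedy: pick G6 (covers 5 new) → pick G1 (covers 1 new) → pick G5 (covers 1 new). Total picks: 3.
(The true minimum cover uses only 2 groups, so greedy is not optimal here.)

3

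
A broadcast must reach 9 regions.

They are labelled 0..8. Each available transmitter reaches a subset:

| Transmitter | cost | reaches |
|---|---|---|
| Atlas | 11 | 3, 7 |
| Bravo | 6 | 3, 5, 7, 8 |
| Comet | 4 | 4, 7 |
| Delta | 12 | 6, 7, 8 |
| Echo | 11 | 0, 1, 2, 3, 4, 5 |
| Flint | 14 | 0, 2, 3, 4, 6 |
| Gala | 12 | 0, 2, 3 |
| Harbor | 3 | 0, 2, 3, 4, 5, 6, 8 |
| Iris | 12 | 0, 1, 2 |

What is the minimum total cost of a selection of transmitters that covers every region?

Comet, Echo, Harbor together cover every region (Comet ∪ Echo ∪ Harbor = {0, 1, 2, 3, 4, 5, 6, 7, 8}); total cost 4 + 11 + 3 = 18.
No covering selection has total cost below 18.

18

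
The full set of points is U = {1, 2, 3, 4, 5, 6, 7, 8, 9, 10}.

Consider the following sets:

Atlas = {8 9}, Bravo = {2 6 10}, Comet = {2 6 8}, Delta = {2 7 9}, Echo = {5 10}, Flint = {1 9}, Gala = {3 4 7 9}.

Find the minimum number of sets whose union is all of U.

4

Take {Comet, Echo, Flint, Gala}. Their union is {1, 2, 3, 4, 5, 6, 7, 8, 9, 10}, which is all 10 points.
Only Flint contains 1, so Flint is forced; the remaining 8 points need at least 3 more sets (each remaining set adds at most 3) — so at least 4 sets are needed, and 4 is optimal.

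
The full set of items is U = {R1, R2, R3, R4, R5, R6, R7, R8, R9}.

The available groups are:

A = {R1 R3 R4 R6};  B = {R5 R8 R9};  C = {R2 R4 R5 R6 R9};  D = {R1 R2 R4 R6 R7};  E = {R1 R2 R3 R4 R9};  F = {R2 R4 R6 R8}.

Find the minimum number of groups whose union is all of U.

Take {A, B, D}. Their union is {R1, R2, R3, R4, R5, R6, R7, R8, R9}, which is all 9 items.
Only D contains R7, so D is forced; the remaining 4 items need at least 2 more groups (each remaining group adds at most 3) — so at least 3 groups are needed, and 3 is optimal.

3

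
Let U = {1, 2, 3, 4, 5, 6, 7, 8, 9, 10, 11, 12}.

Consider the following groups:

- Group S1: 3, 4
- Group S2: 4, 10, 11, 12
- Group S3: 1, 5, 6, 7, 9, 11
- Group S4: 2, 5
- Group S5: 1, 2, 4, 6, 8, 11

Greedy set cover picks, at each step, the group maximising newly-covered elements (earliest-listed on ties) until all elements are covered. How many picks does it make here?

Greedy: pick S3 (covers 6 new) → pick S2 (covers 3 new) → pick S5 (covers 2 new) → pick S1 (covers 1 new). Total picks: 4.

4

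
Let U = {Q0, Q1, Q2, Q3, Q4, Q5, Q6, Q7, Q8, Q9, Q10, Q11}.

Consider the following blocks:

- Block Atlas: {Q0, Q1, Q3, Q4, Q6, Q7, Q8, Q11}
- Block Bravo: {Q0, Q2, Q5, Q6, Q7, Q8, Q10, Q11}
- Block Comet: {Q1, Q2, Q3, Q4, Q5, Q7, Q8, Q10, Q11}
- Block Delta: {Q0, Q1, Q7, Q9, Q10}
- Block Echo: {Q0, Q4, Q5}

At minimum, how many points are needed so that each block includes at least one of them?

2

The 2 points {Q0, Q4} hit every block.
No single point lies in every block, so at least 2 are needed and 2 is optimal.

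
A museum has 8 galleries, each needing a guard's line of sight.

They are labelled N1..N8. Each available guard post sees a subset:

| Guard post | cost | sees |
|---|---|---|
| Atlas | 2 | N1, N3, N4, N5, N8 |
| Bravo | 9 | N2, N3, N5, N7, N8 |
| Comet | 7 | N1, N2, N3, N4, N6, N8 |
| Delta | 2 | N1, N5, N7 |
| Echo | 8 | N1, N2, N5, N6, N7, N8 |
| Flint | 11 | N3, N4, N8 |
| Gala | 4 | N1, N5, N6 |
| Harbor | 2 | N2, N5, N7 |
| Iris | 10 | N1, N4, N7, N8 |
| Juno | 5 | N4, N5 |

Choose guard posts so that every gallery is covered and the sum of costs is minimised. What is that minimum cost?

8

Atlas, Gala, Harbor together cover every gallery (Atlas ∪ Gala ∪ Harbor = {N1, N2, N3, N4, N5, N6, N7, N8}); total cost 2 + 4 + 2 = 8.
No covering selection has total cost below 8.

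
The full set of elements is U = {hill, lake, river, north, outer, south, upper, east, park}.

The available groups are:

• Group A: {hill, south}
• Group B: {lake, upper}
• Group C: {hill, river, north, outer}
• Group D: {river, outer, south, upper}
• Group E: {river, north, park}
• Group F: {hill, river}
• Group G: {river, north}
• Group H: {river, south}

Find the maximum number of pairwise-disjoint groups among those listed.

A, B, G are pairwise disjoint (A={hill,south}; B={lake,upper}; G={river,north}).
Every remaining group overlaps one of these, and no 4 of the listed groups are pairwise disjoint, so 3 is the maximum.

3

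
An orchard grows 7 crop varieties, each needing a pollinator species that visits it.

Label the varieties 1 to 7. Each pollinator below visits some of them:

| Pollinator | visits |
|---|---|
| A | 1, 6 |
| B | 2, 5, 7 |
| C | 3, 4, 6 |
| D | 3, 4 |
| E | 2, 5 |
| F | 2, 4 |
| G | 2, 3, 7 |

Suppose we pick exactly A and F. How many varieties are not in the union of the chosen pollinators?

3

Union of A, F = {1, 2, 4, 6}.
Not covered: 3, 5, 7 — 3 varieties.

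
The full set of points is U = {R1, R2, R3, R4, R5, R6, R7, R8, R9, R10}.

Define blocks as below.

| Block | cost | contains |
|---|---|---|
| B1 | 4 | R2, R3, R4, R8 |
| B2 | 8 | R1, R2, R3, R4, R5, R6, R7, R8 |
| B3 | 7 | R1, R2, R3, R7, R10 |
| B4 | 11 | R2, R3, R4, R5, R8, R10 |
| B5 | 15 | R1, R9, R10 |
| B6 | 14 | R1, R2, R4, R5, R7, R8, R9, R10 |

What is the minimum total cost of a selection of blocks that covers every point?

22

B2, B6 together cover every point (B2 ∪ B6 = {R1, R2, R3, R4, R5, R6, R7, R8, R9, R10}); total cost 8 + 14 = 22.
The greedy pick B1, B2, B3, B6 costs 33; no covering selection beats 22.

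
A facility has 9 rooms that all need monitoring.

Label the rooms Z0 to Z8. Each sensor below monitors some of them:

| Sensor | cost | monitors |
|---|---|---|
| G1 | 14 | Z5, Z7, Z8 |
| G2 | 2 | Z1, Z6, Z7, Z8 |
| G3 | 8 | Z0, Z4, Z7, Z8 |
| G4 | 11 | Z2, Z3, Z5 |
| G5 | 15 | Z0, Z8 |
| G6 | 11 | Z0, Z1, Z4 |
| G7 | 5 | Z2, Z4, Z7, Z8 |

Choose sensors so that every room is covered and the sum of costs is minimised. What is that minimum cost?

G2, G3, G4 together cover every room (G2 ∪ G3 ∪ G4 = {Z0, Z1, Z2, Z3, Z4, Z5, Z6, Z7, Z8}); total cost 2 + 8 + 11 = 21.
The greedy pick G2, G7, G4, G3 costs 26; no covering selection beats 21.

21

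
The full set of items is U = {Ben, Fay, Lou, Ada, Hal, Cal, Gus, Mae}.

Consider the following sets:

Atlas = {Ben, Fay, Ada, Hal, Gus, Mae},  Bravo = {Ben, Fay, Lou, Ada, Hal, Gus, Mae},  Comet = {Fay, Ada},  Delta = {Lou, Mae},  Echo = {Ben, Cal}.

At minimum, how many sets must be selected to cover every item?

Bravo and Echo together: Bravo ∪ Echo = {Ben, Fay, Lou, Ada, Hal, Cal, Gus, Mae} — every item is covered.
No single set has all 8 items (the largest, Bravo, has 7), so 2 is optimal.

2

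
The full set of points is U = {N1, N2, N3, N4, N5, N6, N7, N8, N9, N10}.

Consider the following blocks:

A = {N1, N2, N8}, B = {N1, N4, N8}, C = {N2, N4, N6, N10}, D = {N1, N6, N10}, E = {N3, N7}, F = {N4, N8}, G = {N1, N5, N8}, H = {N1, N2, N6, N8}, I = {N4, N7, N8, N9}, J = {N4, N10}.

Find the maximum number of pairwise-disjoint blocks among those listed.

3

E, G, J are pairwise disjoint (E={N3,N7}; G={N1,N5,N8}; J={N4,N10}).
Every remaining block overlaps one of these, and no 4 of the listed blocks are pairwise disjoint, so 3 is the maximum.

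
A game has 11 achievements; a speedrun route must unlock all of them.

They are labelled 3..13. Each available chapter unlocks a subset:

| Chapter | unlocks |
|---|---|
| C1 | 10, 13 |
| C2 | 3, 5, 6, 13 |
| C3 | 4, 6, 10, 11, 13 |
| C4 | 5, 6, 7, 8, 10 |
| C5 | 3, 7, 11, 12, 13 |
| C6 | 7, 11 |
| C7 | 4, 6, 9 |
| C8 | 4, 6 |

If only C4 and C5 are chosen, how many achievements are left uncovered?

Union of C4, C5 = {3, 5, 6, 7, 8, 10, 11, 12, 13}.
Not covered: 4, 9 — 2 achievements.

2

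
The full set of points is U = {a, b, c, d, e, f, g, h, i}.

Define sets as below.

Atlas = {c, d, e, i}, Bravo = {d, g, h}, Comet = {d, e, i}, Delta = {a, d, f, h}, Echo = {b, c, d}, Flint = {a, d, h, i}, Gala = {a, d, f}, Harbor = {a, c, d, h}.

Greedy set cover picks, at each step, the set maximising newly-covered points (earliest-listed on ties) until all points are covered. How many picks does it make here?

Greedy: pick Atlas (covers 4 new) → pick Delta (covers 3 new) → pick Bravo (covers 1 new) → pick Echo (covers 1 new). Total picks: 4.

4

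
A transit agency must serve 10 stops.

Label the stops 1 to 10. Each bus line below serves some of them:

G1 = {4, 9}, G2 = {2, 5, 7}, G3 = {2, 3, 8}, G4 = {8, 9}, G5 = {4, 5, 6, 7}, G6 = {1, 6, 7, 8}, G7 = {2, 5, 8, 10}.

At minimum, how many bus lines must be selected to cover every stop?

4

G1 and G3 and G6 and G7 together: G1 ∪ G3 ∪ G6 ∪ G7 = {1, 2, 3, 4, 5, 6, 7, 8, 9, 10} — every stop is covered.
No 3 of the 7 bus lines cover everything (all 35 combinations miss at least one stop), so 4 is optimal.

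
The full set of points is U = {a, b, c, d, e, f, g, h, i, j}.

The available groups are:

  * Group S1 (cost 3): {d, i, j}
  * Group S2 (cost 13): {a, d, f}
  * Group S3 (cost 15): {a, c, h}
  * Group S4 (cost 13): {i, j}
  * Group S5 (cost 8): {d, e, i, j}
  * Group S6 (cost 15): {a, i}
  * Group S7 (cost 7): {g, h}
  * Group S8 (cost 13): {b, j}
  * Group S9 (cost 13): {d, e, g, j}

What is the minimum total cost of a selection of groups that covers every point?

S2, S3, S5, S7, S8 together cover every point (S2 ∪ S3 ∪ S5 ∪ S7 ∪ S8 = {a, b, c, d, e, f, g, h, i, j}); total cost 13 + 15 + 8 + 7 + 13 = 56.
The greedy pick S1, S7, S2, S5, S8, S3 costs 59; no covering selection beats 56.

56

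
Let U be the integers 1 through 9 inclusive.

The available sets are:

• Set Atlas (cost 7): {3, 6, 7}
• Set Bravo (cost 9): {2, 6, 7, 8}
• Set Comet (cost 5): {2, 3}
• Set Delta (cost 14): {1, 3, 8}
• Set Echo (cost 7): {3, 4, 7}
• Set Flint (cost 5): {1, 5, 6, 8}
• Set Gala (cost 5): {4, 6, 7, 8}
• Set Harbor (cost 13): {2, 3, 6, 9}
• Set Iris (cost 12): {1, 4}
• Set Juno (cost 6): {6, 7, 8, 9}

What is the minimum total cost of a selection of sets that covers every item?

Comet, Flint, Gala, Juno together cover every item (Comet ∪ Flint ∪ Gala ∪ Juno = {1, 2, 3, 4, 5, 6, 7, 8, 9}); total cost 5 + 5 + 5 + 6 = 21.
The greedy pick Flint, Echo, Comet, Juno costs 23; no covering selection beats 21.

21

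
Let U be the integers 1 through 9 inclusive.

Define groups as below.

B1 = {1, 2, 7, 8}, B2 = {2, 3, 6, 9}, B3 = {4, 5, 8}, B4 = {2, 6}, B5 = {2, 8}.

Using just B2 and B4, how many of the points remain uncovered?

5

Union of B2, B4 = {2, 3, 6, 9}.
Not covered: 1, 4, 5, 7, 8 — 5 points.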